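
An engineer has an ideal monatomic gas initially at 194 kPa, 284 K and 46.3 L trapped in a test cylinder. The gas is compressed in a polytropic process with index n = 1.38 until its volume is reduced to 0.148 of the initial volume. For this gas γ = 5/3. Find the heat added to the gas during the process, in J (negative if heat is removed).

n = P₁V₁/(RT₁) = 194×46.3/(8.314×284) = 3.80 mol.
Polytropic n=1.38: T₂ = T₁(V₁/V₂)^(n−1) = 284×(6.76)^0.38 = 587 K; P₂ = P₁(V₁/V₂)^n = 2710 kPa.
W = (P₁V₁−P₂V₂)/(n−1) = (194×46.3−2710×6.85)/0.38 = -25200 J.
ΔU = nCvΔT = 3.80×12.5×(587−284) = 14400 J.
Q = ΔU + W = -10800 J.

-10800 J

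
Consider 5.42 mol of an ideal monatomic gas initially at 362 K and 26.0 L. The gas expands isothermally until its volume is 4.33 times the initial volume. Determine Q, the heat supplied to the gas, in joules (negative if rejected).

23900 J

P₁ = nRT₁/V₁ = 5.42×8.314×362/26.0 = 627 kPa.
Isothermal: T stays 362 K; PV = const ⇒ V₂ = 113 L, P₂ = 145 kPa.
ΔU = 0 (ideal gas, T constant).
W = nRT ln(V₂/V₁) = 5.42×8.314×362×ln(4.33) = 23900 J.
Q = ΔU + W = 23900 J.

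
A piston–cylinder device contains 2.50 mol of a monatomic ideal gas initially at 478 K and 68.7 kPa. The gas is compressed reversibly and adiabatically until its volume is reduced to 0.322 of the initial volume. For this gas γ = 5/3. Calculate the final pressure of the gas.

454 kPa

V₁ = nRT₁/P₁ = 2.50×8.314×478/68.7 = 145 L.
Adiabatic: TV^(γ−1) = const ⇒ T₂ = 478×(3.11)^0.667 = 1020 K; PV^γ = const ⇒ P₂ = 454 kPa.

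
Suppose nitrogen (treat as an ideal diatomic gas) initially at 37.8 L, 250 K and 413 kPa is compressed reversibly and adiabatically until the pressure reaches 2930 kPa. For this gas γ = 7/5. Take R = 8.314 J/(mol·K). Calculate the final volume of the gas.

9.33 L

Adiabatic: T₂/T₁ = (P₂/P₁)^((γ−1)/γ) ⇒ T₂ = 250×(7.09)^0.286 = 438 K; V₂ = 9.33 L.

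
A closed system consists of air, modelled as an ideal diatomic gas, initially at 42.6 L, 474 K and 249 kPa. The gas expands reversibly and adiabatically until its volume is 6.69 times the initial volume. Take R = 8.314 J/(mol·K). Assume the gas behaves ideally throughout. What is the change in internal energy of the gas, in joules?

n = P₁V₁/(RT₁) = 249×42.6/(8.314×474) = 2.69 mol.
Adiabatic: TV^(γ−1) = const ⇒ T₂ = 474×(0.149)^0.400 = 222 K; PV^γ = const ⇒ P₂ = 17.4 kPa.
For an ideal gas ΔU = nCvΔT with Cv = (5/2)R = 20.8 J/(mol·K).
ΔU = 2.69×20.8×(222−474) = -14100 J.

-14100 J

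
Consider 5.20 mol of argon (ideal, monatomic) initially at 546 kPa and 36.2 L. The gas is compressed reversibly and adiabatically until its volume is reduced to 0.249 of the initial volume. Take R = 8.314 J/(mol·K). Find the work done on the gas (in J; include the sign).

T₁ = P₁V₁/(nR) = 546×36.2/(5.20×8.314) = 457 K.
Adiabatic: TV^(γ−1) = const ⇒ T₂ = 457×(4.02)^0.667 = 1160 K; PV^γ = const ⇒ P₂ = 5540 kPa.
ΔU = nCvΔT = 5.20×12.5×(1160−457) = 45300 J.
Q = 0 for an adiabatic process, so W = −ΔU = -45300 J.
Work done on the gas = −W_by = 45300 J.

45300 J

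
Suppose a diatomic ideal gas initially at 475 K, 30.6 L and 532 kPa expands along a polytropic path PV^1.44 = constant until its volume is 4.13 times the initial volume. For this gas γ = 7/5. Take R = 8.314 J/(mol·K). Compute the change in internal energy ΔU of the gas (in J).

-18900 J

n = P₁V₁/(RT₁) = 532×30.6/(8.314×475) = 4.12 mol.
Polytropic n=1.44: T₂ = T₁(V₁/V₂)^(n−1) = 475×(0.242)^0.44 = 254 K; P₂ = P₁(V₁/V₂)^n = 69.0 kPa.
For an ideal gas ΔU = nCvΔT with Cv = (5/2)R = 20.8 J/(mol·K).
ΔU = 4.12×20.8×(254−475) = -18900 J.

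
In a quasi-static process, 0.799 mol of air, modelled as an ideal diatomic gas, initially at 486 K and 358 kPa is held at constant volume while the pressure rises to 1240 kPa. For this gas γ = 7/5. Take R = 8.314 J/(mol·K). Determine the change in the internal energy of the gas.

V₁ = nRT₁/P₁ = 0.799×8.314×486/358 = 9.02 L.
Isochoric: V stays 9.02 L; P/T = const ⇒ T₂ = 1680 K, P₂ = 1240 kPa.
For an ideal gas ΔU = nCvΔT with Cv = (5/2)R = 20.8 J/(mol·K).
ΔU = 0.799×20.8×(1680−486) = 19900 J.

19900 J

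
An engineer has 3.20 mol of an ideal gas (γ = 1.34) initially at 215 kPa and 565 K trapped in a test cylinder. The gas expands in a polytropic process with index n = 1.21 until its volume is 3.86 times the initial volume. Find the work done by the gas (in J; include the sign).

17700 J

V₁ = nRT₁/P₁ = 3.20×8.314×565/215 = 69.9 L.
Polytropic n=1.21: T₂ = T₁(V₁/V₂)^(n−1) = 565×(0.259)^0.21 = 425 K; P₂ = P₁(V₁/V₂)^n = 41.9 kPa.
W = (P₁V₁−P₂V₂)/(n−1) = (215×69.9−41.9×270)/0.21 = 17700 J.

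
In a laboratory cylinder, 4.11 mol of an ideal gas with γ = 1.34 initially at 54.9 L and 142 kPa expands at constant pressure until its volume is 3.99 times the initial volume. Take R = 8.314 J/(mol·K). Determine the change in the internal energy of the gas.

T₁ = P₁V₁/(nR) = 142×54.9/(4.11×8.314) = 228 K.
Isobaric: P stays 142 kPa; V/T = const ⇒ T₂ = 910 K, V₂ = 219 L.
For an ideal gas ΔU = nCvΔT with Cv = R/(γ−1) = 24.5 J/(mol·K).
ΔU = 4.11×24.5×(910−228) = 68600 J.

68600 J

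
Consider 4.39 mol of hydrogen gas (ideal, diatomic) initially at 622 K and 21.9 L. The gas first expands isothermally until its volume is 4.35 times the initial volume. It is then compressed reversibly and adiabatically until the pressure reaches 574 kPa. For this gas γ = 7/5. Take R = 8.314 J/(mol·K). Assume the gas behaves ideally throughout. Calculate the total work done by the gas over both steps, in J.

17200 J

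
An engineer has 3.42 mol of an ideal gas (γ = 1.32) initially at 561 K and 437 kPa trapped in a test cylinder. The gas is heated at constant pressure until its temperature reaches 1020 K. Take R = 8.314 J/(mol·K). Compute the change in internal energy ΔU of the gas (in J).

V₁ = nRT₁/P₁ = 3.42×8.314×561/437 = 36.5 L.
Isobaric: P stays 437 kPa; V/T = const ⇒ T₂ = 1020 K, V₂ = 66.4 L.
For an ideal gas ΔU = nCvΔT with Cv = R/(γ−1) = 26.0 J/(mol·K).
ΔU = 3.42×26.0×(1020−561) = 40800 J.

40800 J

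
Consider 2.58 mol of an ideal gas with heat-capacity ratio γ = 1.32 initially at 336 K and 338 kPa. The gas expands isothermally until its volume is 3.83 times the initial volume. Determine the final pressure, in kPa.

88.3 kPa

V₁ = nRT₁/P₁ = 2.58×8.314×336/338 = 21.3 L.
Isothermal: T stays 336 K; PV = const ⇒ V₂ = 81.7 L, P₂ = 88.3 kPa.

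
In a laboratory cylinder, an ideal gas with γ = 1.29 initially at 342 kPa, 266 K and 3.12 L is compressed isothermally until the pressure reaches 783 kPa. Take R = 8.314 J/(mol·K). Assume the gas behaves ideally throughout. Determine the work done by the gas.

n = P₁V₁/(RT₁) = 342×3.12/(8.314×266) = 0.482 mol.
Isothermal: T stays 266 K; PV = const ⇒ V₂ = 1.36 L, P₂ = 783 kPa.
W = nRT ln(V₂/V₁) = 0.482×8.314×266×ln(0.437) = -884 J.

-884 J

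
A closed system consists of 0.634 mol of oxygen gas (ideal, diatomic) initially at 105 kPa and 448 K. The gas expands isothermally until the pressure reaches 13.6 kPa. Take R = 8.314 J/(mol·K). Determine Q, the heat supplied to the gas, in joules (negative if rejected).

4830 J

V₁ = nRT₁/P₁ = 0.634×8.314×448/105 = 22.5 L.
Isothermal: T stays 448 K; PV = const ⇒ V₂ = 174 L, P₂ = 13.6 kPa.
ΔU = 0 (ideal gas, T constant).
W = nRT ln(V₂/V₁) = 0.634×8.314×448×ln(7.72) = 4830 J.
Q = ΔU + W = 4830 J.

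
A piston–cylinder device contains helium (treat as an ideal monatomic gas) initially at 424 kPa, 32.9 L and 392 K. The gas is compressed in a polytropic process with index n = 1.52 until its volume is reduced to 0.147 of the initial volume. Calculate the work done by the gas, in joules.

-45900 J

n = P₁V₁/(RT₁) = 424×32.9/(8.314×392) = 4.28 mol.
Polytropic n=1.52: T₂ = T₁(V₁/V₂)^(n−1) = 392×(6.80)^0.52 = 1060 K; P₂ = P₁(V₁/V₂)^n = 7820 kPa.
W = (P₁V₁−P₂V₂)/(n−1) = (424×32.9−7820×4.84)/0.52 = -45900 J.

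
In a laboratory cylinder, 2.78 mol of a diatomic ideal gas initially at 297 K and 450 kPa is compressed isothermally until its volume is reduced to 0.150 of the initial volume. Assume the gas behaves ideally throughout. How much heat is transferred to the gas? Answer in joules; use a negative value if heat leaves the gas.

V₁ = nRT₁/P₁ = 2.78×8.314×297/450 = 15.3 L.
Isothermal: T stays 297 K; PV = const ⇒ V₂ = 2.29 L, P₂ = 3000 kPa.
ΔU = 0 (ideal gas, T constant).
W = nRT ln(V₂/V₁) = 2.78×8.314×297×ln(0.150) = -13000 J.
Q = ΔU + W = -13000 J.

-13000 J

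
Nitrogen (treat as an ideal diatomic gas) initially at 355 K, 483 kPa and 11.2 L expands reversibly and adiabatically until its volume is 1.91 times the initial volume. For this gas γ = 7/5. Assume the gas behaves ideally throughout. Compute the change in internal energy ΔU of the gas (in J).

-3080 J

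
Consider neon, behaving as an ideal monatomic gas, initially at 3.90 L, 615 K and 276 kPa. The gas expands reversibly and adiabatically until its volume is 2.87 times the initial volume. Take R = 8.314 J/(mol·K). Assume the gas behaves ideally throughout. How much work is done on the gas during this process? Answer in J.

-815 J

n = P₁V₁/(RT₁) = 276×3.90/(8.314×615) = 0.211 mol.
Adiabatic: TV^(γ−1) = const ⇒ T₂ = 615×(0.348)^0.667 = 305 K; PV^γ = const ⇒ P₂ = 47.6 kPa.
ΔU = nCvΔT = 0.211×12.5×(305−615) = -815 J.
Q = 0 for an adiabatic process, so W = −ΔU = 815 J.
Work done on the gas = −W_by = -815 J.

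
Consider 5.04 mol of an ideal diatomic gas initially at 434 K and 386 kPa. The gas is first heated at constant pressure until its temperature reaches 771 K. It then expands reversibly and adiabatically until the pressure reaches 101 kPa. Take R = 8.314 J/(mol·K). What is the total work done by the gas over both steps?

39800 J

V₁ = nRT₁/P₁ = 5.04×8.314×434/386 = 47.1 L.
Step 1 — Isobaric: P stays 386 kPa; V/T = const ⇒ T₂ = 771 K, V₂ = 83.7 L.
W = PΔV = 386×(83.7−47.1) kPa·L = 14100 J.
ΔU = nCvΔT = 5.04×20.8×(771−434) = 35300 J.
Q = ΔU + W = nCpΔT = 49400 J.
State after step 1: P = 386 kPa, V = 83.7 L, T = 771 K.
Step 2 — Adiabatic: T₂/T₁ = (P₂/P₁)^((γ−1)/γ) ⇒ T₂ = 771×(0.262)^0.286 = 526 K; V₂ = 218 L.
ΔU = nCvΔT = 5.04×20.8×(526−771) = -25700 J.
Q = 0 for an adiabatic process, so W = −ΔU = 25700 J.
Net over both steps: W = 39800 J, Q = 49400 J, ΔU = 9600 J.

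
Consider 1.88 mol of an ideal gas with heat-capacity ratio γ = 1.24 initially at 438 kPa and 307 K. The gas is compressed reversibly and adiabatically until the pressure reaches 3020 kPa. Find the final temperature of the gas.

446 K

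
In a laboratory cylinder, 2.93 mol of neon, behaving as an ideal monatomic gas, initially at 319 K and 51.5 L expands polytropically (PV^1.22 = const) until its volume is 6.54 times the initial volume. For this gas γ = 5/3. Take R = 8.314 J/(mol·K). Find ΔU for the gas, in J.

-3940 J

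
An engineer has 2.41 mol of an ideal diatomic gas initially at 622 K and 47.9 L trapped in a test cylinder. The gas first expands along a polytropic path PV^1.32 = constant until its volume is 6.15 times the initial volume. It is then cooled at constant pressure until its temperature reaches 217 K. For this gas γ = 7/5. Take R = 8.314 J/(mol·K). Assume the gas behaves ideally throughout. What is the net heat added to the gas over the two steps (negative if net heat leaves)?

-5740 J

P₁ = nRT₁/V₁ = 2.41×8.314×622/47.9 = 260 kPa.
Step 1 — Polytropic n=1.32: T₂ = T₁(V₁/V₂)^(n−1) = 622×(0.163)^0.32 = 348 K; P₂ = P₁(V₁/V₂)^n = 23.7 kPa.
W = (P₁V₁−P₂V₂)/(n−1) = (260×47.9−23.7×295)/0.32 = 17200 J.
ΔU = nCvΔT = 2.41×20.8×(348−622) = -13700 J.
Q = ΔU + W = 3430 J.
State after step 1: P = 23.7 kPa, V = 295 L, T = 348 K.
Step 2 — Isobaric: P stays 23.7 kPa; V/T = const ⇒ T₂ = 217 K, V₂ = 184 L.
W = PΔV = 23.7×(184−295) kPa·L = -2620 J.
ΔU = nCvΔT = 2.41×20.8×(217−348) = -6550 J.
Q = ΔU + W = nCpΔT = -9170 J.
Net over both steps: W = 14500 J, Q = -5740 J, ΔU = -20300 J.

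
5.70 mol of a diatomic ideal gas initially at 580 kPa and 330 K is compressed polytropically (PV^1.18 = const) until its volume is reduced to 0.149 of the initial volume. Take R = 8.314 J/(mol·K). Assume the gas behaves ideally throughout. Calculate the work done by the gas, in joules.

-35500 J

V₁ = nRT₁/P₁ = 5.70×8.314×330/580 = 27.0 L.
Polytropic n=1.18: T₂ = T₁(V₁/V₂)^(n−1) = 330×(6.71)^0.18 = 465 K; P₂ = P₁(V₁/V₂)^n = 5480 kPa.
W = (P₁V₁−P₂V₂)/(n−1) = (580×27.0−5480×4.02)/0.18 = -35500 J.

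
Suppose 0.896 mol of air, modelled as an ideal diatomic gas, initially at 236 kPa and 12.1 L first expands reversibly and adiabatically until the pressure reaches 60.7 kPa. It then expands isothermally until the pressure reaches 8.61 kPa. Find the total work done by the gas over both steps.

6080 J

T₁ = P₁V₁/(nR) = 236×12.1/(0.896×8.314) = 383 K.
Step 1 — Adiabatic: T₂/T₁ = (P₂/P₁)^((γ−1)/γ) ⇒ T₂ = 383×(0.257)^0.286 = 260 K; V₂ = 31.9 L.
ΔU = nCvΔT = 0.896×20.8×(260−383) = -2300 J.
Q = 0 for an adiabatic process, so W = −ΔU = 2300 J.
State after step 1: P = 60.7 kPa, V = 31.9 L, T = 260 K.
Step 2 — Isothermal: T stays 260 K; PV = const ⇒ V₂ = 225 L, P₂ = 8.61 kPa.
ΔU = 0 (ideal gas, T constant).
W = nRT ln(V₂/V₁) = 0.896×8.314×260×ln(7.05) = 3780 J.
Q = ΔU + W = 3780 J.
Net over both steps: W = 6080 J, Q = 3780 J, ΔU = -2300 J.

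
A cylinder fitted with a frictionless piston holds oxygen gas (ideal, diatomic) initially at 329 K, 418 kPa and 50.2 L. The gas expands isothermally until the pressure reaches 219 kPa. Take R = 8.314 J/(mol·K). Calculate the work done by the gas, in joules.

13600 J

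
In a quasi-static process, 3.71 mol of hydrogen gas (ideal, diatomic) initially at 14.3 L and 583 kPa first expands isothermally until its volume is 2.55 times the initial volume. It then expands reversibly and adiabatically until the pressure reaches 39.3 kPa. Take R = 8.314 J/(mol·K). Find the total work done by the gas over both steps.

T₁ = P₁V₁/(nR) = 583×14.3/(3.71×8.314) = 270 K.
Step 1 — Isothermal: T stays 270 K; PV = const ⇒ V₂ = 36.5 L, P₂ = 229 kPa.
ΔU = 0 (ideal gas, T constant).
W = nRT ln(V₂/V₁) = 3.71×8.314×270×ln(2.55) = 7800 J.
Q = ΔU + W = 7800 J.
State after step 1: P = 229 kPa, V = 36.5 L, T = 270 K.
Step 2 — Adiabatic: T₂/T₁ = (P₂/P₁)^((γ−1)/γ) ⇒ T₂ = 270×(0.172)^0.286 = 163 K; V₂ = 128 L.
ΔU = nCvΔT = 3.71×20.8×(163−270) = -8240 J.
Q = 0 for an adiabatic process, so W = −ΔU = 8240 J.
Net over both steps: W = 16000 J, Q = 7800 J, ΔU = -8240 J.

16000 J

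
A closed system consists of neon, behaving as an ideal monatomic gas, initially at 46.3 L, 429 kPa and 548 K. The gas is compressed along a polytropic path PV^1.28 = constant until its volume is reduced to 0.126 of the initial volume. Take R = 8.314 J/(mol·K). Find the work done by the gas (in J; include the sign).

n = P₁V₁/(RT₁) = 429×46.3/(8.314×548) = 4.36 mol.
Polytropic n=1.28: T₂ = T₁(V₁/V₂)^(n−1) = 548×(7.94)^0.28 = 979 K; P₂ = P₁(V₁/V₂)^n = 6080 kPa.
W = (P₁V₁−P₂V₂)/(n−1) = (429×46.3−6080×5.83)/0.28 = -55800 J.

-55800 J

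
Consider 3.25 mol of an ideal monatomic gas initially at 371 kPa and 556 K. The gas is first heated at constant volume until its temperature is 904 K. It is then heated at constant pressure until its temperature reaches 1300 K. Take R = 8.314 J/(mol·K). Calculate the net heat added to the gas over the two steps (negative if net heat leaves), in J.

40900 J

V₁ = nRT₁/P₁ = 3.25×8.314×556/371 = 40.5 L.
Step 1 — Isochoric: V stays 40.5 L; P/T = const ⇒ T₂ = 904 K, P₂ = 603 kPa.
W = 0 (no volume change).
ΔU = nCvΔT = 3.25×12.5×(904−556) = 14100 J.
Q = ΔU = 14100 J.
State after step 1: P = 603 kPa, V = 40.5 L, T = 904 K.
Step 2 — Isobaric: P stays 603 kPa; V/T = const ⇒ T₂ = 1300 K, V₂ = 58.2 L.
W = PΔV = 603×(58.2−40.5) kPa·L = 10700 J.
ΔU = nCvΔT = 3.25×12.5×(1300−904) = 16100 J.
Q = ΔU + W = nCpΔT = 26800 J.
Net over both steps: W = 10700 J, Q = 40900 J, ΔU = 30200 J.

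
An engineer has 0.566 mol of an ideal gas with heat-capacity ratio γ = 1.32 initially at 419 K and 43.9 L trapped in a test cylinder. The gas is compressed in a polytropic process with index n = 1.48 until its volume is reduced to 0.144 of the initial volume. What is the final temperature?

1060 K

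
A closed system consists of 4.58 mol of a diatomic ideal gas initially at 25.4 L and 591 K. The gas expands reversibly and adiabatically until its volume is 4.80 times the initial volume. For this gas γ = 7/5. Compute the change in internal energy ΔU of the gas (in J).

-26200 J

P₁ = nRT₁/V₁ = 4.58×8.314×591/25.4 = 886 kPa.
Adiabatic: TV^(γ−1) = const ⇒ T₂ = 591×(0.208)^0.400 = 316 K; PV^γ = const ⇒ P₂ = 98.6 kPa.
For an ideal gas ΔU = nCvΔT with Cv = (5/2)R = 20.8 J/(mol·K).
ΔU = 4.58×20.8×(316−591) = -26200 J.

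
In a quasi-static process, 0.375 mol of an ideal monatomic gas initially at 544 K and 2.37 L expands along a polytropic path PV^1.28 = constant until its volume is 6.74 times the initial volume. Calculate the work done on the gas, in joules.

P₁ = nRT₁/V₁ = 0.375×8.314×544/2.37 = 716 kPa.
Polytropic n=1.28: T₂ = T₁(V₁/V₂)^(n−1) = 544×(0.148)^0.28 = 319 K; P₂ = P₁(V₁/V₂)^n = 62.2 kPa.
W = (P₁V₁−P₂V₂)/(n−1) = (716×2.37−62.2×16.0)/0.28 = 2510 J.
Work done on the gas = −W_by = -2510 J.

-2510 J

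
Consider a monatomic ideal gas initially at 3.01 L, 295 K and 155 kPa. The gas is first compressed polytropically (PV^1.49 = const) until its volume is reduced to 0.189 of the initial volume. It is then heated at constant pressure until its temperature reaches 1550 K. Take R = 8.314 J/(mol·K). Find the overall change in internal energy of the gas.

2980 J

n = P₁V₁/(RT₁) = 155×3.01/(8.314×295) = 0.190 mol.
Step 1 — Polytropic n=1.49: T₂ = T₁(V₁/V₂)^(n−1) = 295×(5.29)^0.49 = 667 K; P₂ = P₁(V₁/V₂)^n = 1860 kPa.
W = (P₁V₁−P₂V₂)/(n−1) = (155×3.01−1860×0.569)/0.49 = -1200 J.
ΔU = nCvΔT = 0.190×12.5×(667−295) = 883 J.
Q = ΔU + W = -318 J.
State after step 1: P = 1860 kPa, V = 0.569 L, T = 667 K.
Step 2 — Isobaric: P stays 1860 kPa; V/T = const ⇒ T₂ = 1550 K, V₂ = 1.32 L.
W = PΔV = 1860×(1.32−0.569) kPa·L = 1400 J.
ΔU = nCvΔT = 0.190×12.5×(1550−667) = 2090 J.
Q = ΔU + W = nCpΔT = 3490 J.
Net over both steps: W = 194 J, Q = 3170 J, ΔU = 2980 J.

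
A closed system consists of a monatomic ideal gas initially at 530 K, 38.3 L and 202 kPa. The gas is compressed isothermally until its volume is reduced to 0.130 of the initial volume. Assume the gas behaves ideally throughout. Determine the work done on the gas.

n = P₁V₁/(RT₁) = 202×38.3/(8.314×530) = 1.76 mol.
Isothermal: T stays 530 K; PV = const ⇒ V₂ = 4.98 L, P₂ = 1550 kPa.
W = nRT ln(V₂/V₁) = 1.76×8.314×530×ln(0.130) = -15800 J.
Work done on the gas = −W_by = 15800 J.

15800 J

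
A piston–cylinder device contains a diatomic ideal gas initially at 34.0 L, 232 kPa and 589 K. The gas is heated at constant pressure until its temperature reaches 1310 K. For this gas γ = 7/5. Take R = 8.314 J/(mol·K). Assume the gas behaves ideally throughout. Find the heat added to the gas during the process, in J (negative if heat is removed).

33800 J

n = P₁V₁/(RT₁) = 232×34.0/(8.314×589) = 1.61 mol.
Isobaric: P stays 232 kPa; V/T = const ⇒ T₂ = 1310 K, V₂ = 75.6 L.
W = PΔV = 232×(75.6−34.0) kPa·L = 9660 J.
ΔU = nCvΔT = 1.61×20.8×(1310−589) = 24100 J.
Q = ΔU + W = nCpΔT = 33800 J.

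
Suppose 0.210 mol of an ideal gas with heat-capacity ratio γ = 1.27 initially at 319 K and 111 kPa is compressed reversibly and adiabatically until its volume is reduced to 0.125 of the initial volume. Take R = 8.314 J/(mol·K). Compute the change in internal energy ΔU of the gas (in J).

V₁ = nRT₁/P₁ = 0.210×8.314×319/111 = 5.02 L.
Adiabatic: TV^(γ−1) = const ⇒ T₂ = 319×(8.00)^0.270 = 559 K; PV^γ = const ⇒ P₂ = 1560 kPa.
For an ideal gas ΔU = nCvΔT with Cv = R/(γ−1) = 30.8 J/(mol·K).
ΔU = 0.210×30.8×(559−319) = 1550 J.

1550 J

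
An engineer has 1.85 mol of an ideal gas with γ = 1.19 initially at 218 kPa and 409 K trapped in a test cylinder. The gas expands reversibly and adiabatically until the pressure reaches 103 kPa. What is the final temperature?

V₁ = nRT₁/P₁ = 1.85×8.314×409/218 = 28.9 L.
Adiabatic: T₂/T₁ = (P₂/P₁)^((γ−1)/γ) ⇒ T₂ = 409×(0.472)^0.160 = 363 K; V₂ = 54.2 L.

363 K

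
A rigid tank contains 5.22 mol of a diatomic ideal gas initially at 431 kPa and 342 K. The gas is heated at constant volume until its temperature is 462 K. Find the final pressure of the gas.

582 kPa

V₁ = nRT₁/P₁ = 5.22×8.314×342/431 = 34.4 L.
Isochoric: V stays 34.4 L; P/T = const ⇒ T₂ = 462 K, P₂ = 582 kPa.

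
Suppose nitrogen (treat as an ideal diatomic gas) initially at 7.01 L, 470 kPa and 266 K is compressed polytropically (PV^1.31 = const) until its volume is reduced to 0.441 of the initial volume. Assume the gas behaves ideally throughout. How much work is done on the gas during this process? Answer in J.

n = P₁V₁/(RT₁) = 470×7.01/(8.314×266) = 1.49 mol.
Polytropic n=1.31: T₂ = T₁(V₁/V₂)^(n−1) = 266×(2.27)^0.31 = 343 K; P₂ = P₁(V₁/V₂)^n = 1370 kPa.
W = (P₁V₁−P₂V₂)/(n−1) = (470×7.01−1370×3.09)/0.31 = -3070 J.
Work done on the gas = −W_by = 3070 J.

3070 J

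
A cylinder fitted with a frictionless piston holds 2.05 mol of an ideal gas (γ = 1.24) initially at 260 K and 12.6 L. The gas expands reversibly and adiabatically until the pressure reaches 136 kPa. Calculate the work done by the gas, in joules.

3100 J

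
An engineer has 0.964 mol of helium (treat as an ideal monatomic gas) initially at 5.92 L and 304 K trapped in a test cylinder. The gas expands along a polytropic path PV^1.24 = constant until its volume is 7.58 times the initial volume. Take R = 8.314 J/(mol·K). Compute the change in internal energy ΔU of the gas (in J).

P₁ = nRT₁/V₁ = 0.964×8.314×304/5.92 = 412 kPa.
Polytropic n=1.24: T₂ = T₁(V₁/V₂)^(n−1) = 304×(0.132)^0.24 = 187 K; P₂ = P₁(V₁/V₂)^n = 33.4 kPa.
For an ideal gas ΔU = nCvΔT with Cv = (3/2)R = 12.5 J/(mol·K).
ΔU = 0.964×12.5×(187−304) = -1410 J.

-1410 J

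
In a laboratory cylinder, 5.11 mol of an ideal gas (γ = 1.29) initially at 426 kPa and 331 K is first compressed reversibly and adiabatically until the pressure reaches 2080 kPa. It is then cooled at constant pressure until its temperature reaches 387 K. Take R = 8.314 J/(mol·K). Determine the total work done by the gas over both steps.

V₁ = nRT₁/P₁ = 5.11×8.314×331/426 = 33.0 L.
Step 1 — Adiabatic: T₂/T₁ = (P₂/P₁)^((γ−1)/γ) ⇒ T₂ = 331×(4.88)^0.225 = 473 K; V₂ = 9.66 L.
ΔU = nCvΔT = 5.11×28.7×(473−331) = 20800 J.
Q = 0 for an adiabatic process, so W = −ΔU = -20800 J.
State after step 1: P = 2080 kPa, V = 9.66 L, T = 473 K.
Step 2 — Isobaric: P stays 2080 kPa; V/T = const ⇒ T₂ = 387 K, V₂ = 7.90 L.
W = PΔV = 2080×(7.90−9.66) kPa·L = -3640 J.
ΔU = nCvΔT = 5.11×28.7×(387−473) = -12600 J.
Q = ΔU + W = nCpΔT = -16200 J.
Net over both steps: W = -24400 J, Q = -16200 J, ΔU = 8200 J.

-24400 J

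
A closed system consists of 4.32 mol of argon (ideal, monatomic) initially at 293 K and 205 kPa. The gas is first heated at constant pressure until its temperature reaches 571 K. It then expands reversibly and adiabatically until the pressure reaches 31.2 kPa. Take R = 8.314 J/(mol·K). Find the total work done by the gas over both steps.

V₁ = nRT₁/P₁ = 4.32×8.314×293/205 = 51.3 L.
Step 1 — Isobaric: P stays 205 kPa; V/T = const ⇒ T₂ = 571 K, V₂ = 100 L.
W = PΔV = 205×(100−51.3) kPa·L = 9980 J.
ΔU = nCvΔT = 4.32×12.5×(571−293) = 15000 J.
Q = ΔU + W = nCpΔT = 25000 J.
State after step 1: P = 205 kPa, V = 100 L, T = 571 K.
Step 2 — Adiabatic: T₂/T₁ = (P₂/P₁)^((γ−1)/γ) ⇒ T₂ = 571×(0.152)^0.400 = 269 K; V₂ = 310 L.
ΔU = nCvΔT = 4.32×12.5×(269−571) = -16300 J.
Q = 0 for an adiabatic process, so W = −ΔU = 16300 J.
Net over both steps: W = 26300 J, Q = 25000 J, ΔU = -1300 J.

26300 J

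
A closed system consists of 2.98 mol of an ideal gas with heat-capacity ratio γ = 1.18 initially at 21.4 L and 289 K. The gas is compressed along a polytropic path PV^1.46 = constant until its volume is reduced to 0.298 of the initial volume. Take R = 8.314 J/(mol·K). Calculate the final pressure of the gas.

1960 kPa

P₁ = nRT₁/V₁ = 2.98×8.314×289/21.4 = 335 kPa.
Polytropic n=1.46: T₂ = T₁(V₁/V₂)^(n−1) = 289×(3.36)^0.46 = 504 K; P₂ = P₁(V₁/V₂)^n = 1960 kPa.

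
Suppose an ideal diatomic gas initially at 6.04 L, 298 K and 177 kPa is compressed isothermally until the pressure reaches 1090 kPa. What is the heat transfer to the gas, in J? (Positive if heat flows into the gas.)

-1940 J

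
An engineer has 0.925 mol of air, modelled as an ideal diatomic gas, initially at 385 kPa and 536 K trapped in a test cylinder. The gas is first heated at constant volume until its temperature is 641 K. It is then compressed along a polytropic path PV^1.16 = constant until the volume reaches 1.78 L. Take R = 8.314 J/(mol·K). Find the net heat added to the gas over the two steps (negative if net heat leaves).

-4130 J

V₁ = nRT₁/P₁ = 0.925×8.314×536/385 = 10.7 L.
Step 1 — Isochoric: V stays 10.7 L; P/T = const ⇒ T₂ = 641 K, P₂ = 460 kPa.
W = 0 (no volume change).
ΔU = nCvΔT = 0.925×20.8×(641−536) = 2020 J.
Q = ΔU = 2020 J.
State after step 1: P = 460 kPa, V = 10.7 L, T = 641 K.
Step 2 — Polytropic n=1.16: T₂ = T₁(V₁/V₂)^(n−1) = 641×(6.02)^0.16 = 854 K; P₂ = P₁(V₁/V₂)^n = 3690 kPa.
W = (P₁V₁−P₂V₂)/(n−1) = (460×10.7−3690×1.78)/0.16 = -10200 J.
ΔU = nCvΔT = 0.925×20.8×(854−641) = 4100 J.
Q = ΔU + W = -6150 J.
Net over both steps: W = -10200 J, Q = -4130 J, ΔU = 6120 J.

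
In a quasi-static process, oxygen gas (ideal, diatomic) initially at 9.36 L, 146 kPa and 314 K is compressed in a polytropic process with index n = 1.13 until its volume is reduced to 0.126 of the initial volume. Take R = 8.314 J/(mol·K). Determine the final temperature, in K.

411 K

Polytropic n=1.13: T₂ = T₁(V₁/V₂)^(n−1) = 314×(7.94)^0.13 = 411 K; P₂ = P₁(V₁/V₂)^n = 1520 kPa.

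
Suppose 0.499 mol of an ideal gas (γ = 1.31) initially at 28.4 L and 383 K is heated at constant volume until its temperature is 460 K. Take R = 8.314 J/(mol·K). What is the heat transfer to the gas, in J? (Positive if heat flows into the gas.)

P₁ = nRT₁/V₁ = 0.499×8.314×383/28.4 = 55.9 kPa.
Isochoric: V stays 28.4 L; P/T = const ⇒ T₂ = 460 K, P₂ = 67.2 kPa.
W = 0 (no volume change).
ΔU = nCvΔT = 0.499×26.8×(460−383) = 1030 J.
Q = ΔU = 1030 J.

1030 J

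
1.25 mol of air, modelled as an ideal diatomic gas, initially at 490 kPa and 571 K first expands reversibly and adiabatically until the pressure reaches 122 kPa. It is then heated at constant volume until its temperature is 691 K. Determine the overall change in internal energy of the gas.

V₁ = nRT₁/P₁ = 1.25×8.314×571/490 = 12.1 L.
Step 1 — Adiabatic: T₂/T₁ = (P₂/P₁)^((γ−1)/γ) ⇒ T₂ = 571×(0.249)^0.286 = 384 K; V₂ = 32.7 L.
ΔU = nCvΔT = 1.25×20.8×(384−571) = -4860 J.
Q = 0 for an adiabatic process, so W = −ΔU = 4860 J.
State after step 1: P = 122 kPa, V = 32.7 L, T = 384 K.
Step 2 — Isochoric: V stays 32.7 L; P/T = const ⇒ T₂ = 691 K, P₂ = 220 kPa.
W = 0 (no volume change).
ΔU = nCvΔT = 1.25×20.8×(691−384) = 7980 J.
Q = ΔU = 7980 J.
Net over both steps: W = 4860 J, Q = 7980 J, ΔU = 3120 J.

3120 J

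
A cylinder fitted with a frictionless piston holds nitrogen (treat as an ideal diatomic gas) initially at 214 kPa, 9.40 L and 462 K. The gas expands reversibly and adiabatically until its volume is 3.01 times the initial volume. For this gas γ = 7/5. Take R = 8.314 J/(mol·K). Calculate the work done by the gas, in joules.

1790 J

n = P₁V₁/(RT₁) = 214×9.40/(8.314×462) = 0.524 mol.
Adiabatic: TV^(γ−1) = const ⇒ T₂ = 462×(0.332)^0.400 = 297 K; PV^γ = const ⇒ P₂ = 45.8 kPa.
ΔU = nCvΔT = 0.524×20.8×(297−462) = -1790 J.
Q = 0 for an adiabatic process, so W = −ΔU = 1790 J.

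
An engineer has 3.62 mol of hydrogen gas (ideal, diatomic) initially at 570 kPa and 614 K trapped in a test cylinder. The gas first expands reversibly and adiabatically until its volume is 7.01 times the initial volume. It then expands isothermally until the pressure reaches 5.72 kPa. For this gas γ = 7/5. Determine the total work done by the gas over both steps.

V₁ = nRT₁/P₁ = 3.62×8.314×614/570 = 32.4 L.
Step 1 — Adiabatic: TV^(γ−1) = const ⇒ T₂ = 614×(0.143)^0.400 = 282 K; PV^γ = const ⇒ P₂ = 37.3 kPa.
ΔU = nCvΔT = 3.62×20.8×(282−614) = -25000 J.
Q = 0 for an adiabatic process, so W = −ΔU = 25000 J.
State after step 1: P = 37.3 kPa, V = 227 L, T = 282 K.
Step 2 — Isothermal: T stays 282 K; PV = const ⇒ V₂ = 1480 L, P₂ = 5.72 kPa.
ΔU = 0 (ideal gas, T constant).
W = nRT ln(V₂/V₁) = 3.62×8.314×282×ln(6.52) = 15900 J.
Q = ΔU + W = 15900 J.
Net over both steps: W = 40900 J, Q = 15900 J, ΔU = -25000 J.

40900 J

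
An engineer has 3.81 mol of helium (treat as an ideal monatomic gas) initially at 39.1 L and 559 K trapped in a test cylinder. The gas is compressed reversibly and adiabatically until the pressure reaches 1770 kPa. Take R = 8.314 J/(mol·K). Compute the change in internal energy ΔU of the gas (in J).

19300 J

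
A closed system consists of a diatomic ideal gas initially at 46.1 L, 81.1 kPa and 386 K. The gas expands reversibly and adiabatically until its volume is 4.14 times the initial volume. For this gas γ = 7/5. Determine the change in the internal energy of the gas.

-4050 J

n = P₁V₁/(RT₁) = 81.1×46.1/(8.314×386) = 1.16 mol.
Adiabatic: TV^(γ−1) = const ⇒ T₂ = 386×(0.242)^0.400 = 219 K; PV^γ = const ⇒ P₂ = 11.1 kPa.
For an ideal gas ΔU = nCvΔT with Cv = (5/2)R = 20.8 J/(mol·K).
ΔU = 1.16×20.8×(219−386) = -4050 J.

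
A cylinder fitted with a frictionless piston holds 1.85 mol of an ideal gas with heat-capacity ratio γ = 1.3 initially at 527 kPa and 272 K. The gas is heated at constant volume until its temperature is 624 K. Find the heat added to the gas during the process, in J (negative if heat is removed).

V₁ = nRT₁/P₁ = 1.85×8.314×272/527 = 7.94 L.
Isochoric: V stays 7.94 L; P/T = const ⇒ T₂ = 624 K, P₂ = 1210 kPa.
W = 0 (no volume change).
ΔU = nCvΔT = 1.85×27.7×(624−272) = 18000 J.
Q = ΔU = 18000 J.

18000 J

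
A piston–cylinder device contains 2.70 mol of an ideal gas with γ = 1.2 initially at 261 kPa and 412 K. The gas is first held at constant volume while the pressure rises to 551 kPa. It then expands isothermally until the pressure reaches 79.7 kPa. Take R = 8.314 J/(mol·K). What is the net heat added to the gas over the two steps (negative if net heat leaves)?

89100 J

V₁ = nRT₁/P₁ = 2.70×8.314×412/261 = 35.4 L.
Step 1 — Isochoric: V stays 35.4 L; P/T = const ⇒ T₂ = 870 K, P₂ = 551 kPa.
W = 0 (no volume change).
ΔU = nCvΔT = 2.70×41.6×(870−412) = 51400 J.
Q = ΔU = 51400 J.
State after step 1: P = 551 kPa, V = 35.4 L, T = 870 K.
Step 2 — Isothermal: T stays 870 K; PV = const ⇒ V₂ = 245 L, P₂ = 79.7 kPa.
ΔU = 0 (ideal gas, T constant).
W = nRT ln(V₂/V₁) = 2.70×8.314×870×ln(6.91) = 37800 J.
Q = ΔU + W = 37800 J.
Net over both steps: W = 37800 J, Q = 89100 J, ΔU = 51400 J.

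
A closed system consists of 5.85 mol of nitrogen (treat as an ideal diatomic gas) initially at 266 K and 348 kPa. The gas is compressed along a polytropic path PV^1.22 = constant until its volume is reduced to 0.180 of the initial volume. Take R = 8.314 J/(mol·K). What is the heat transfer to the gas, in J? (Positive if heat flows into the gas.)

-12100 J

V₁ = nRT₁/P₁ = 5.85×8.314×266/348 = 37.2 L.
Polytropic n=1.22: T₂ = T₁(V₁/V₂)^(n−1) = 266×(5.56)^0.22 = 388 K; P₂ = P₁(V₁/V₂)^n = 2820 kPa.
W = (P₁V₁−P₂V₂)/(n−1) = (348×37.2−2820×6.69)/0.22 = -26900 J.
ΔU = nCvΔT = 5.85×20.8×(388−266) = 14800 J.
Q = ΔU + W = -12100 J.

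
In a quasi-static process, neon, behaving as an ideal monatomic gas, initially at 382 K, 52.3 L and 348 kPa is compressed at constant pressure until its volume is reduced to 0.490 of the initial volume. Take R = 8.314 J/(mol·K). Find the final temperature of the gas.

Isobaric: P stays 348 kPa; V/T = const ⇒ T₂ = 187 K, V₂ = 25.6 L.

187 K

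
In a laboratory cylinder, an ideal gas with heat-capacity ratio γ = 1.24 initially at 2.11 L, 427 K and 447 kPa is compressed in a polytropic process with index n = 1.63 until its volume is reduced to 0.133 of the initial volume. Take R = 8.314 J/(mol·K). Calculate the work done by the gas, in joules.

n = P₁V₁/(RT₁) = 447×2.11/(8.314×427) = 0.266 mol.
Polytropic n=1.63: T₂ = T₁(V₁/V₂)^(n−1) = 427×(7.52)^0.63 = 1520 K; P₂ = P₁(V₁/V₂)^n = 12000 kPa.
W = (P₁V₁−P₂V₂)/(n−1) = (447×2.11−12000×0.281)/0.63 = -3840 J.

-3840 J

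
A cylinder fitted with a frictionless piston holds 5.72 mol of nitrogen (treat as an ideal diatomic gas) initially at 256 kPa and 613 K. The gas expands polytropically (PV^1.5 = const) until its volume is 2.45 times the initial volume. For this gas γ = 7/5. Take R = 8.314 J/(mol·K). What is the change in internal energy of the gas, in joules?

-26300 J

V₁ = nRT₁/P₁ = 5.72×8.314×613/256 = 114 L.
Polytropic n=1.5: T₂ = T₁(V₁/V₂)^(n−1) = 613×(0.408)^0.50 = 392 K; P₂ = P₁(V₁/V₂)^n = 66.8 kPa.
For an ideal gas ΔU = nCvΔT with Cv = (5/2)R = 20.8 J/(mol·K).
ΔU = 5.72×20.8×(392−613) = -26300 J.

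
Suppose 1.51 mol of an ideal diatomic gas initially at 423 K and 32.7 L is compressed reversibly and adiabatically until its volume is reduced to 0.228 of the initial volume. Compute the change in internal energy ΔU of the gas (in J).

10700 J

P₁ = nRT₁/V₁ = 1.51×8.314×423/32.7 = 162 kPa.
Adiabatic: TV^(γ−1) = const ⇒ T₂ = 423×(4.39)^0.400 = 764 K; PV^γ = const ⇒ P₂ = 1290 kPa.
For an ideal gas ΔU = nCvΔT with Cv = (5/2)R = 20.8 J/(mol·K).
ΔU = 1.51×20.8×(764−423) = 10700 J.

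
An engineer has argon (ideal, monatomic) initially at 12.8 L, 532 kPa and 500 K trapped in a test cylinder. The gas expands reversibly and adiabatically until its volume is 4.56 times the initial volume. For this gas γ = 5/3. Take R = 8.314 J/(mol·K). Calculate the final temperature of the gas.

Adiabatic: TV^(γ−1) = const ⇒ T₂ = 500×(0.219)^0.667 = 182 K; PV^γ = const ⇒ P₂ = 42.4 kPa.

182 K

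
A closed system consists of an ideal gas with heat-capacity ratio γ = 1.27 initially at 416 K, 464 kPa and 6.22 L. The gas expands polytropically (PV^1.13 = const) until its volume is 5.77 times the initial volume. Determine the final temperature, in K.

Polytropic n=1.13: T₂ = T₁(V₁/V₂)^(n−1) = 416×(0.173)^0.13 = 331 K; P₂ = P₁(V₁/V₂)^n = 64.0 kPa.

331 K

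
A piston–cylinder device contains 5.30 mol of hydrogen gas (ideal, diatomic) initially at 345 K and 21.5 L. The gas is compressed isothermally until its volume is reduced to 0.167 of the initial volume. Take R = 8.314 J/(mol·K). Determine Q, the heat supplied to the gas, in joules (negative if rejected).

-27200 J

P₁ = nRT₁/V₁ = 5.30×8.314×345/21.5 = 707 kPa.
Isothermal: T stays 345 K; PV = const ⇒ V₂ = 3.59 L, P₂ = 4230 kPa.
ΔU = 0 (ideal gas, T constant).
W = nRT ln(V₂/V₁) = 5.30×8.314×345×ln(0.167) = -27200 J.
Q = ΔU + W = -27200 J.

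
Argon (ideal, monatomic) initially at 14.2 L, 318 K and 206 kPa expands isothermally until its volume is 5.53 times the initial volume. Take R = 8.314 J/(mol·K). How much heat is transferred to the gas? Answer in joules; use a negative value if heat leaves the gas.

5000 J

n = P₁V₁/(RT₁) = 206×14.2/(8.314×318) = 1.11 mol.
Isothermal: T stays 318 K; PV = const ⇒ V₂ = 78.5 L, P₂ = 37.3 kPa.
ΔU = 0 (ideal gas, T constant).
W = nRT ln(V₂/V₁) = 1.11×8.314×318×ln(5.53) = 5000 J.
Q = ΔU + W = 5000 J.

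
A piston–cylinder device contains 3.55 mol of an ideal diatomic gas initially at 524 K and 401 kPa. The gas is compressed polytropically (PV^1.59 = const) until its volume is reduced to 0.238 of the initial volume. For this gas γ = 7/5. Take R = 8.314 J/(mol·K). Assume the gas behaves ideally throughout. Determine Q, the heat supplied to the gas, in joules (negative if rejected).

16600 J

V₁ = nRT₁/P₁ = 3.55×8.314×524/401 = 38.6 L.
Polytropic n=1.59: T₂ = T₁(V₁/V₂)^(n−1) = 524×(4.20)^0.59 = 1220 K; P₂ = P₁(V₁/V₂)^n = 3930 kPa.
W = (P₁V₁−P₂V₂)/(n−1) = (401×38.6−3930×9.18)/0.59 = -34900 J.
ΔU = nCvΔT = 3.55×20.8×(1220−524) = 51500 J.
Q = ΔU + W = 16600 J.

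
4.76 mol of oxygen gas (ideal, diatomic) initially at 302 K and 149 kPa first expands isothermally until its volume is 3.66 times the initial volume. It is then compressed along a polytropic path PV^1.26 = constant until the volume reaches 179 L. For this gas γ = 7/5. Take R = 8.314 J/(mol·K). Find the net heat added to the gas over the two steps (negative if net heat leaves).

13300 J

V₁ = nRT₁/P₁ = 4.76×8.314×302/149 = 80.2 L.
Step 1 — Isothermal: T stays 302 K; PV = const ⇒ V₂ = 294 L, P₂ = 40.7 kPa.
ΔU = 0 (ideal gas, T constant).
W = nRT ln(V₂/V₁) = 4.76×8.314×302×ln(3.66) = 15500 J.
Q = ΔU + W = 15500 J.
State after step 1: P = 40.7 kPa, V = 294 L, T = 302 K.
Step 2 — Polytropic n=1.26: T₂ = T₁(V₁/V₂)^(n−1) = 302×(1.64)^0.26 = 343 K; P₂ = P₁(V₁/V₂)^n = 75.9 kPa.
W = (P₁V₁−P₂V₂)/(n−1) = (40.7×294−75.9×179)/0.26 = -6310 J.
ΔU = nCvΔT = 4.76×20.8×(343−302) = 4100 J.
Q = ΔU + W = -2210 J.
Net over both steps: W = 9200 J, Q = 13300 J, ΔU = 4100 J.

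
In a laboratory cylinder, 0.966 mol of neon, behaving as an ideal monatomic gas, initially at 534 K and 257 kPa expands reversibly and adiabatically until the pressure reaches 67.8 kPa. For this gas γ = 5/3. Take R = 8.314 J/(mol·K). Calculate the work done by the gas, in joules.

2660 J

V₁ = nRT₁/P₁ = 0.966×8.314×534/257 = 16.7 L.
Adiabatic: T₂/T₁ = (P₂/P₁)^((γ−1)/γ) ⇒ T₂ = 534×(0.264)^0.400 = 313 K; V₂ = 37.1 L.
ΔU = nCvΔT = 0.966×12.5×(313−534) = -2660 J.
Q = 0 for an adiabatic process, so W = −ΔU = 2660 J.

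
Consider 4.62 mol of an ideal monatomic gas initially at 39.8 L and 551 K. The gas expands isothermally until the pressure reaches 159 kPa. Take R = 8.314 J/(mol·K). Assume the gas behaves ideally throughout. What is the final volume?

133 L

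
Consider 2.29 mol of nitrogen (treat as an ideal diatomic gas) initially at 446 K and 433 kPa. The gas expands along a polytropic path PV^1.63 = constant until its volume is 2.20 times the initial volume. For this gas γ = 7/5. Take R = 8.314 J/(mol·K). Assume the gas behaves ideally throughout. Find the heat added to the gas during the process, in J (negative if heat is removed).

-3030 J

V₁ = nRT₁/P₁ = 2.29×8.314×446/433 = 19.6 L.
Polytropic n=1.63: T₂ = T₁(V₁/V₂)^(n−1) = 446×(0.455)^0.63 = 271 K; P₂ = P₁(V₁/V₂)^n = 120 kPa.
W = (P₁V₁−P₂V₂)/(n−1) = (433×19.6−120×43.1)/0.63 = 5280 J.
ΔU = nCvΔT = 2.29×20.8×(271−446) = -8310 J.
Q = ΔU + W = -3030 J.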